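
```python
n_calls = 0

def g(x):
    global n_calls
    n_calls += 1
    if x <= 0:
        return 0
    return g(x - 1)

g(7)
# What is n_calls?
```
Call trace:
g(x=7)
  g(x=6)
    g(x=5)
      g(x=4)
        g(x=3)
          g(x=2)
            g(x=1)
              g(x=0)
              -> return 0
            -> return 0
          -> return 0
        -> return 0
      -> return 0
    -> return 0
  -> return 0
-> return 0

n_calls is incremented once per call. g is entered once for each x = 7, 6, 5, 4, 3, 2, 1, 0 (the x <= 0 call returns without recursing), i.e. 7 + 1 calls.
n_calls = 8

Final answer: 8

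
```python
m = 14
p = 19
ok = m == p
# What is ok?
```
Trace:
  m=14
  m=14, p=19
  m=14, p=19, ok=False

Final answer: False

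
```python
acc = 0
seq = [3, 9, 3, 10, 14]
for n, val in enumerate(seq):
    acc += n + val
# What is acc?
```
Trace:
  acc=0
  acc=3, n=0, val=3
  acc=13, n=1, val=9
  acc=18, n=2, val=3
  acc=31, n=3, val=10
  acc=49, n=4, val=14

Final answer: 49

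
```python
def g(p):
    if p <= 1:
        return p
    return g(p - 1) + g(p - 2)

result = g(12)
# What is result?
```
Call trace (a repeated sub-call is expanded the first time; later identical calls just restate its return value):
g(p=12)
  g(p=11)
    g(p=10)
      g(p=9)
        g(p=8)
          g(p=7)
            g(p=6)
              g(p=5)
                g(p=4)
                  g(p=3)
                    g(p=2)
                      g(p=1)
                      -> return 1
                      g(p=0)
                      -> return 0
                    -> return 1
                    g(p=1)
                    -> return 1
                  -> return 2
                  g(p=2) -> return 1  (same call as traced above)
                -> return 3
                g(p=3) -> return 2  (same call as traced above)
              -> return 5
              g(p=4) -> return 3  (same call as traced above)
            -> return 8
            g(p=5) -> return 5  (same call as traced above)
          -> return 13
          g(p=6) -> return 8  (same call as traced above)
        -> return 21
        g(p=7) -> return 13  (same call as traced above)
      -> return 34
      g(p=8) -> return 21  (same call as traced above)
    -> return 55
    g(p=9) -> return 34  (same call as traced above)
  -> return 89
  g(p=10) -> return 55  (same call as traced above)
-> return 144

Final answer: 144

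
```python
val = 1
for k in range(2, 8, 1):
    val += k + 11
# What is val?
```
Trace:
  val=1
  val=14, k=2
  val=28, k=3
  val=43, k=4
  val=59, k=5
  val=76, k=6
  val=94, k=7

Final answer: 94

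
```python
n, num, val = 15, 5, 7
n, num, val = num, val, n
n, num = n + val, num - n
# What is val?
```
Trace:
  n=15, num=5, val=7
  n=5, num=7, val=15
  n=20, num=2, val=15

Final answer: 15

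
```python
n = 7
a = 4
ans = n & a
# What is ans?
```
Trace:
  n=7
  n=7, a=4
  n=7, a=4, ans=4

Final answer: 4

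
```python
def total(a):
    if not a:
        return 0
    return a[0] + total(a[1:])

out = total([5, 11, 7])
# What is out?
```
Call trace:
total(a=[5, 11, 7])
  total(a=[11, 7])
    total(a=[7])
      total(a=[])
      -> return 0
    -> return 7
  -> return 18
-> return 23

Final answer: 23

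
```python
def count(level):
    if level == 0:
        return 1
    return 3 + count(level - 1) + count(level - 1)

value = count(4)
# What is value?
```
Call trace (a repeated sub-call is expanded the first time; later identical calls just restate its return value):
count(level=4)
  count(level=3)
    count(level=2)
      count(level=1)
        count(level=0)
        -> return 1
        count(level=0)
        -> return 1
      -> return 5
      count(level=1) -> return 5  (same call as traced above)
    -> return 13
    count(level=2) -> return 13  (same call as traced above)
  -> return 29
  count(level=3) -> return 29  (same call as traced above)
-> return 61

Final answer: 61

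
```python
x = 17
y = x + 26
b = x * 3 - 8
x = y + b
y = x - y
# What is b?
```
Trace:
  x=17
  x=17, y=43
  x=17, y=43, b=43
  x=86, y=43, b=43
  x=86, y=43, b=43

Final answer: 43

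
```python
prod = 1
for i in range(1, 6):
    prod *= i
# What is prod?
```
Trace:
  prod=1
  prod=1, i=1
  prod=2, i=2
  prod=6, i=3
  prod=24, i=4
  prod=120, i=5

Final answer: 120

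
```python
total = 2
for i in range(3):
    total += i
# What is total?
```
Trace:
  total=2
  total=2, i=0
  total=3, i=1
  total=5, i=2

Final answer: 5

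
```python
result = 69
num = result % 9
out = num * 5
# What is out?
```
Trace:
  result=69
  result=69, num=6
  result=69, num=6, out=30

Final answer: 30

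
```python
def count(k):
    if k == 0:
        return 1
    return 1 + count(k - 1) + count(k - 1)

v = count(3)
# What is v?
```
Call trace (a repeated sub-call is expanded the first time; later identical calls just restate its return value):
count(k=3)
  count(k=2)
    count(k=1)
      count(k=0)
      -> return 1
      count(k=0)
      -> return 1
    -> return 3
    count(k=1) -> return 3  (same call as traced above)
  -> return 7
  count(k=2) -> return 7  (same call as traced above)
-> return 15

Final answer: 15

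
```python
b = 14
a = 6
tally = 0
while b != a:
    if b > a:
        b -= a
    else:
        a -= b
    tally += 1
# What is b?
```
Trace:
  b=14
  b=14, a=6
  b=14, a=6, tally=0
  b=8, a=6, tally=1
  b=2, a=6, tally=2
  b=2, a=4, tally=3
  b=2, a=2, tally=4

Final answer: 2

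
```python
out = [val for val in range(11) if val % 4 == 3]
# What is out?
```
Trace:
  val=0
  val=1
  val=2
  val=3
  val=4
  val=5
  val=6
  val=7
  val=8
  val=9
  val=10
  out=[3, 7]

Final answer: [3, 7]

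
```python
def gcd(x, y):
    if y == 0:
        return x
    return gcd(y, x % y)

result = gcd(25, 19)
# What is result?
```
Call trace:
gcd(x=25, y=19)
  gcd(x=19, y=6)
    gcd(x=6, y=1)
      gcd(x=1, y=0)
      -> return 1
    -> return 1
  -> return 1
-> return 1

Final answer: 1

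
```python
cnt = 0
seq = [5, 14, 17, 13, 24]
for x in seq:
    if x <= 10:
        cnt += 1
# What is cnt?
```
Trace:
  cnt=0
  cnt=1, x=5
  cnt=1, x=14
  cnt=1, x=17
  cnt=1, x=13
  cnt=1, x=24

Final answer: 1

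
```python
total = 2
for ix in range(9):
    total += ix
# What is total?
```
Trace:
  total=2
  total=2, ix=0
  total=3, ix=1
  total=5, ix=2
  total=8, ix=3
  total=12, ix=4
  total=17, ix=5
  total=23, ix=6
  total=30, ix=7
  total=38, ix=8

Final answer: 38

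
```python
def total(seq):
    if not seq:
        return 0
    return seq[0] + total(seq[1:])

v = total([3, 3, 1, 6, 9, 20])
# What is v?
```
Call trace:
total(seq=[3, 3, 1, 6, 9, 20])
  total(seq=[3, 1, 6, 9, 20])
    total(seq=[1, 6, 9, 20])
      total(seq=[6, 9, 20])
        total(seq=[9, 20])
          total(seq=[20])
            total(seq=[])
            -> return 0
          -> return 20
        -> return 29
      -> return 35
    -> return 36
  -> return 39
-> return 42

Final answer: 42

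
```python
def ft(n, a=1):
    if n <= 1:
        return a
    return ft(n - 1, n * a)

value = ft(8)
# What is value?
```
Call trace:
ft(n=8, a=1)
  ft(n=7, a=8)
    ft(n=6, a=56)
      ft(n=5, a=336)
        ft(n=4, a=1680)
          ft(n=3, a=6720)
            ft(n=2, a=20160)
              ft(n=1, a=40320)
              -> return 40320
            -> return 40320
          -> return 40320
        -> return 40320
      -> return 40320
    -> return 40320
  -> return 40320
-> return 40320

Final answer: 40320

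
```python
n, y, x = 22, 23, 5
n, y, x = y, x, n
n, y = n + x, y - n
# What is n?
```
Trace:
  n=22, y=23, x=5
  n=23, y=5, x=22
  n=45, y=-18, x=22

Final answer: 45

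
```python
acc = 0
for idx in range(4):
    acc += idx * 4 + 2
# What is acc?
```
Trace:
  acc=0
  acc=2, idx=0
  acc=8, idx=1
  acc=18, idx=2
  acc=32, idx=3

Final answer: 32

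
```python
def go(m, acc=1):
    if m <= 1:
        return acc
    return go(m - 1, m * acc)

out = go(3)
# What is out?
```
Call trace:
go(m=3, acc=1)
  go(m=2, acc=3)
    go(m=1, acc=6)
    -> return 6
  -> return 6
-> return 6

Final answer: 6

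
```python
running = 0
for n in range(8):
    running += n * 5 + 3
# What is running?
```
Trace:
  running=0
  running=3, n=0
  running=11, n=1
  running=24, n=2
  running=42, n=3
  running=65, n=4
  running=93, n=5
  running=126, n=6
  running=164, n=7

Final answer: 164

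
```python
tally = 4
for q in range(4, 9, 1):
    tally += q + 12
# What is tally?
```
Trace:
  tally=4
  tally=20, q=4
  tally=37, q=5
  tally=55, q=6
  tally=74, q=7
  tally=94, q=8

Final answer: 94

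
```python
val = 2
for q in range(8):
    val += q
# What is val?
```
Trace:
  val=2
  val=2, q=0
  val=3, q=1
  val=5, q=2
  val=8, q=3
  val=12, q=4
  val=17, q=5
  val=23, q=6
  val=30, q=7

Final answer: 30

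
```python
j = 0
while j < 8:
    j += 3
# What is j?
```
Trace:
  j=0
  j=3
  j=6
  j=9

Final answer: 9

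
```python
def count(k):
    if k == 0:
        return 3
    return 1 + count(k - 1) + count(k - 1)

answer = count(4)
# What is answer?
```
Call trace (a repeated sub-call is expanded the first time; later identical calls just restate its return value):
count(k=4)
  count(k=3)
    count(k=2)
      count(k=1)
        count(k=0)
        -> return 3
        count(k=0)
        -> return 3
      -> return 7
      count(k=1) -> return 7  (same call as traced above)
    -> return 15
    count(k=2) -> return 15  (same call as traced above)
  -> return 31
  count(k=3) -> return 31  (same call as traced above)
-> return 63

Final answer: 63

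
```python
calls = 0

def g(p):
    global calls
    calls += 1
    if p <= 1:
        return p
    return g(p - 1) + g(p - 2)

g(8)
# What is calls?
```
Call trace (a repeated sub-call is expanded the first time; later identical calls just restate its return value):
g(p=8)
  g(p=7)
    g(p=6)
      g(p=5)
        g(p=4)
          g(p=3)
            g(p=2)
              g(p=1)
              -> return 1
              g(p=0)
              -> return 0
            -> return 1
            g(p=1)
            -> return 1
          -> return 2
          g(p=2) -> return 1  (same call as traced above)
        -> return 3
        g(p=3) -> return 2  (same call as traced above)
      -> return 5
      g(p=4) -> return 3  (same call as traced above)
    -> return 8
    g(p=5) -> return 5  (same call as traced above)
  -> return 13
  g(p=6) -> return 8  (same call as traced above)
-> return 21

calls is incremented once per call, so count the calls in each subtree. Let C(p) = number of calls made by g(p).
C(0) = C(1) = 1 (base case, no recursion); C(p) = 1 + C(p - 1) + C(p - 2) otherwise.
C(2) = 1 + C(1) + C(0) = 1 + 1 + 1 = 3
C(3) = 1 + C(2) + C(1) = 1 + 3 + 1 = 5
C(4) = 1 + C(3) + C(2) = 1 + 5 + 3 = 9
C(5) = 1 + C(4) + C(3) = 1 + 9 + 5 = 15
C(6) = 1 + C(5) + C(4) = 1 + 15 + 9 = 25
C(7) = 1 + C(6) + C(5) = 1 + 25 + 15 = 41
C(8) = 1 + C(7) + C(6) = 1 + 41 + 25 = 67
calls = C(8) = 67

Final answer: 67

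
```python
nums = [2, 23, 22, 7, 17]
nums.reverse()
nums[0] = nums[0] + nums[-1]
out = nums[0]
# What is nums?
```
Trace:
  nums=[2, 23, 22, 7, 17]
  nums=[17, 7, 22, 23, 2]
  nums=[19, 7, 22, 23, 2]
  nums=[19, 7, 22, 23, 2], out=19

Final answer: [19, 7, 22, 23, 2]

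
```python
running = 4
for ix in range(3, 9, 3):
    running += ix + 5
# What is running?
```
Trace:
  running=4
  running=12, ix=3
  running=23, ix=6

Final answer: 23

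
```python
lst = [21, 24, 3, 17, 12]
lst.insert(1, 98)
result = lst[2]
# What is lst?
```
Trace:
  lst=[21, 24, 3, 17, 12]
  lst=[21, 98, 24, 3, 17, 12]
  lst=[21, 98, 24, 3, 17, 12], result=24

Final answer: [21, 98, 24, 3, 17, 12]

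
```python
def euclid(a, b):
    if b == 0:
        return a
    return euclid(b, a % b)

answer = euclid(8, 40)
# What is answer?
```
Call trace:
euclid(a=8, b=40)
  euclid(a=40, b=8)
    euclid(a=8, b=0)
    -> return 8
  -> return 8
-> return 8

Final answer: 8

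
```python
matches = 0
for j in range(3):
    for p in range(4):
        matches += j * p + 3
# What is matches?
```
Trace:
  matches=0
  matches=3, j=0, p=0
  matches=6, j=0, p=1
  matches=9, j=0, p=2
  matches=12, j=0, p=3
  matches=15, j=1, p=0
  matches=19, j=1, p=1
  matches=24, j=1, p=2
  matches=30, j=1, p=3
  matches=33, j=2, p=0
  matches=38, j=2, p=1
  matches=45, j=2, p=2
  matches=54, j=2, p=3

Final answer: 54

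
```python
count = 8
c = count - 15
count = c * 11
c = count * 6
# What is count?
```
Trace:
  count=8
  count=8, c=-7
  count=-77, c=-7
  count=-77, c=-462

Final answer: -77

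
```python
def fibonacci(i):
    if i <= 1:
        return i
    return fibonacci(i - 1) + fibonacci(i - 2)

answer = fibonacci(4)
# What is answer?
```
Call trace (a repeated sub-call is expanded the first time; later identical calls just restate its return value):
fibonacci(i=4)
  fibonacci(i=3)
    fibonacci(i=2)
      fibonacci(i=1)
      -> return 1
      fibonacci(i=0)
      -> return 0
    -> return 1
    fibonacci(i=1)
    -> return 1
  -> return 2
  fibonacci(i=2) -> return 1  (same call as traced above)
-> return 3

Final answer: 3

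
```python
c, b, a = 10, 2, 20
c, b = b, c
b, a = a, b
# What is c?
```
Trace:
  c=10, b=2, a=20
  c=2, b=10, a=20
  c=2, b=20, a=10

Final answer: 2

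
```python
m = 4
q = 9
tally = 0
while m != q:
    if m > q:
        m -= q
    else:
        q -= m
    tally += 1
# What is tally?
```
Trace:
  m=4
  m=4, q=9
  m=4, q=9, tally=0
  m=4, q=5, tally=1
  m=4, q=1, tally=2
  m=3, q=1, tally=3
  m=2, q=1, tally=4
  m=1, q=1, tally=5

Final answer: 5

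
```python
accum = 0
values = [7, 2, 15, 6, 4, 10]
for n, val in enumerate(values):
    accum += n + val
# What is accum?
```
Trace:
  accum=0
  accum=7, n=0, val=7
  accum=10, n=1, val=2
  accum=27, n=2, val=15
  accum=36, n=3, val=6
  accum=44, n=4, val=4
  accum=59, n=5, val=10

Final answer: 59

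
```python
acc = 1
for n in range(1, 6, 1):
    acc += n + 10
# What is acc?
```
Trace:
  acc=1
  acc=12, n=1
  acc=24, n=2
  acc=37, n=3
  acc=51, n=4
  acc=66, n=5

Final answer: 66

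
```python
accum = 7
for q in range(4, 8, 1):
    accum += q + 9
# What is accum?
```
Trace:
  accum=7
  accum=20, q=4
  accum=34, q=5
  accum=49, q=6
  accum=65, q=7

Final answer: 65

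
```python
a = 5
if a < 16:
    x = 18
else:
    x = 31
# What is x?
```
Trace:
  a=5
  a=5, x=18

Final answer: 18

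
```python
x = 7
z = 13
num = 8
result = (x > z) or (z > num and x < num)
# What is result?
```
Trace:
  x=7
  x=7, z=13
  x=7, z=13, num=8
  x=7, z=13, num=8, result=True

Final answer: True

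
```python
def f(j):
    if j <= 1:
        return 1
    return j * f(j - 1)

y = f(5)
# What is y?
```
Call trace:
f(j=5)
  f(j=4)
    f(j=3)
      f(j=2)
        f(j=1)
        -> return 1
      -> return 2
    -> return 6
  -> return 24
-> return 120

Final answer: 120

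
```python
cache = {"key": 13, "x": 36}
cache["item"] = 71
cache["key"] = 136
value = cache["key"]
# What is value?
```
Trace:
  cache={'key': 13, 'x': 36}
  cache={'key': 13, 'x': 36, 'item': 71}
  cache={'key': 136, 'x': 36, 'item': 71}
  cache={'key': 136, 'x': 36, 'item': 71}, value=136

Final answer: 136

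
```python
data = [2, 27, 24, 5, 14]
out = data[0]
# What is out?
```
Trace:
  data=[2, 27, 24, 5, 14]
  data=[2, 27, 24, 5, 14], out=2

Final answer: 2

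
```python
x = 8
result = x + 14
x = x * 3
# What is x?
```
Trace:
  x=8
  x=8, result=22
  x=24, result=22

Final answer: 24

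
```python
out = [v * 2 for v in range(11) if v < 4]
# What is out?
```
Trace:
  v=0
  v=1
  v=2
  v=3
  v=4
  v=5
  v=6
  v=7
  v=8
  v=9
  v=10
  out=[0, 2, 4, 6]

Final answer: [0, 2, 4, 6]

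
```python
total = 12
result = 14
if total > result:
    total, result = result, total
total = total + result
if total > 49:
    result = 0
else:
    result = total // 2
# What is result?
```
Trace:
  total=12
  total=12, result=14
  total=12, result=14
  total=26, result=14
  total=26, result=13

Final answer: 13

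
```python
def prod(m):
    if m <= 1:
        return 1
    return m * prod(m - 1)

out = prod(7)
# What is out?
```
Call trace:
prod(m=7)
  prod(m=6)
    prod(m=5)
      prod(m=4)
        prod(m=3)
          prod(m=2)
            prod(m=1)
            -> return 1
          -> return 2
        -> return 6
      -> return 24
    -> return 120
  -> return 720
-> return 5040

Final answer: 5040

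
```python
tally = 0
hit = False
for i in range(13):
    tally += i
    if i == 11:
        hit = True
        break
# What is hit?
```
Trace:
  tally=0
  tally=0, hit=False
  tally=0, hit=False, i=0
  tally=1, hit=False, i=1
  tally=3, hit=False, i=2
  tally=6, hit=False, i=3
  tally=10, hit=False, i=4
  tally=15, hit=False, i=5
  tally=21, hit=False, i=6
  tally=28, hit=False, i=7
  tally=36, hit=False, i=8
  tally=45, hit=False, i=9
  tally=55, hit=False, i=10
  tally=66, hit=True, i=11

Final answer: True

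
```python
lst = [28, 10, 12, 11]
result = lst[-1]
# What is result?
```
Trace:
  lst=[28, 10, 12, 11]
  lst=[28, 10, 12, 11], result=11

Final answer: 11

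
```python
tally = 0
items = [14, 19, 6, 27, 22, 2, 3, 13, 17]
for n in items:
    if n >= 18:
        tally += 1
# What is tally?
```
Trace:
  tally=0
  tally=0, n=14
  tally=1, n=19
  tally=1, n=6
  tally=2, n=27
  tally=3, n=22
  tally=3, n=2
  tally=3, n=3
  tally=3, n=13
  tally=3, n=17

Final answer: 3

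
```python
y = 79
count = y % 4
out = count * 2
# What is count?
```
Trace:
  y=79
  y=79, count=3
  y=79, count=3, out=6

Final answer: 3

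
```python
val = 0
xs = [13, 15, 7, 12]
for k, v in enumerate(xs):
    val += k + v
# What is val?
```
Trace:
  val=0
  val=13, k=0, v=13
  val=29, k=1, v=15
  val=38, k=2, v=7
  val=53, k=3, v=12

Final answer: 53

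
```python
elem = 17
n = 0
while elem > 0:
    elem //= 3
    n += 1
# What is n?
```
Trace:
  elem=17
  elem=17, n=0
  elem=5, n=1
  elem=1, n=2
  elem=0, n=3

Final answer: 3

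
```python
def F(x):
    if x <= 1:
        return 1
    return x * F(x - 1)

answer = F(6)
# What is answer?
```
Call trace:
F(x=6)
  F(x=5)
    F(x=4)
      F(x=3)
        F(x=2)
          F(x=1)
          -> return 1
        -> return 2
      -> return 6
    -> return 24
  -> return 120
-> return 720

Final answer: 720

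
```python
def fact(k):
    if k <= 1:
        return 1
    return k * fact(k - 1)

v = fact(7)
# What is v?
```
Call trace:
fact(k=7)
  fact(k=6)
    fact(k=5)
      fact(k=4)
        fact(k=3)
          fact(k=2)
            fact(k=1)
            -> return 1
          -> return 2
        -> return 6
      -> return 24
    -> return 120
  -> return 720
-> return 5040

Final answer: 5040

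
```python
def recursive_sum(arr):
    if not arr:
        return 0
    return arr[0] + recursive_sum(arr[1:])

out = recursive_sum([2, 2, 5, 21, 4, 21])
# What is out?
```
Call trace:
recursive_sum(arr=[2, 2, 5, 21, 4, 21])
  recursive_sum(arr=[2, 5, 21, 4, 21])
    recursive_sum(arr=[5, 21, 4, 21])
      recursive_sum(arr=[21, 4, 21])
        recursive_sum(arr=[4, 21])
          recursive_sum(arr=[21])
            recursive_sum(arr=[])
            -> return 0
          -> return 21
        -> return 25
      -> return 46
    -> return 51
  -> return 53
-> return 55

Final answer: 55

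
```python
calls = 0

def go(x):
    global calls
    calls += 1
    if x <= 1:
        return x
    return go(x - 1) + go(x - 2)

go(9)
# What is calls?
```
Call trace (a repeated sub-call is expanded the first time; later identical calls just restate its return value):
go(x=9)
  go(x=8)
    go(x=7)
      go(x=6)
        go(x=5)
          go(x=4)
            go(x=3)
              go(x=2)
                go(x=1)
                -> return 1
                go(x=0)
                -> return 0
              -> return 1
              go(x=1)
              -> return 1
            -> return 2
            go(x=2) -> return 1  (same call as traced above)
          -> return 3
          go(x=3) -> return 2  (same call as traced above)
        -> return 5
        go(x=4) -> return 3  (same call as traced above)
      -> return 8
      go(x=5) -> return 5  (same call as traced above)
    -> return 13
    go(x=6) -> return 8  (same call as traced above)
  -> return 21
  go(x=7) -> return 13  (same call as traced above)
-> return 34

calls is incremented once per call, so count the calls in each subtree. Let C(x) = number of calls made by go(x).
C(0) = C(1) = 1 (base case, no recursion); C(x) = 1 + C(x - 1) + C(x - 2) otherwise.
C(2) = 1 + C(1) + C(0) = 1 + 1 + 1 = 3
C(3) = 1 + C(2) + C(1) = 1 + 3 + 1 = 5
C(4) = 1 + C(3) + C(2) = 1 + 5 + 3 = 9
C(5) = 1 + C(4) + C(3) = 1 + 9 + 5 = 15
C(6) = 1 + C(5) + C(4) = 1 + 15 + 9 = 25
C(7) = 1 + C(6) + C(5) = 1 + 25 + 15 = 41
C(8) = 1 + C(7) + C(6) = 1 + 41 + 25 = 67
C(9) = 1 + C(8) + C(7) = 1 + 67 + 41 = 109
calls = C(9) = 109

Final answer: 109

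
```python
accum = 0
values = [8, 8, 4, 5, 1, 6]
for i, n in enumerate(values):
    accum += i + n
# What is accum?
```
Trace:
  accum=0
  accum=8, i=0, n=8
  accum=17, i=1, n=8
  accum=23, i=2, n=4
  accum=31, i=3, n=5
  accum=36, i=4, n=1
  accum=47, i=5, n=6

Final answer: 47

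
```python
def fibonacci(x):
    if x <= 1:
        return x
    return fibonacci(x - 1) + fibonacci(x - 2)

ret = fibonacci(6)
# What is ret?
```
Call trace (a repeated sub-call is expanded the first time; later identical calls just restate its return value):
fibonacci(x=6)
  fibonacci(x=5)
    fibonacci(x=4)
      fibonacci(x=3)
        fibonacci(x=2)
          fibonacci(x=1)
          -> return 1
          fibonacci(x=0)
          -> return 0
        -> return 1
        fibonacci(x=1)
        -> return 1
      -> return 2
      fibonacci(x=2) -> return 1  (same call as traced above)
    -> return 3
    fibonacci(x=3) -> return 2  (same call as traced above)
  -> return 5
  fibonacci(x=4) -> return 3  (same call as traced above)
-> return 8

Final answer: 8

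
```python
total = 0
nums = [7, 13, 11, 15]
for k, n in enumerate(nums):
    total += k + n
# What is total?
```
Trace:
  total=0
  total=7, k=0, n=7
  total=21, k=1, n=13
  total=34, k=2, n=11
  total=52, k=3, n=15

Final answer: 52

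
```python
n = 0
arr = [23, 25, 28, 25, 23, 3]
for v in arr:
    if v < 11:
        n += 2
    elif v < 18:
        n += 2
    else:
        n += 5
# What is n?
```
Trace:
  n=0
  n=5, v=23
  n=10, v=25
  n=15, v=28
  n=20, v=25
  n=25, v=23
  n=27, v=3

Final answer: 27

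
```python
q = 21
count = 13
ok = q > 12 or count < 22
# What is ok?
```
Trace:
  q=21
  q=21, count=13
  q=21, count=13, ok=True

Final answer: True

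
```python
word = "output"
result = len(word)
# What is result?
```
Trace:
  word='output'
  word='output', result=6

Final answer: 6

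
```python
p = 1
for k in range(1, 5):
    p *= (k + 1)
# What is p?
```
Trace:
  p=1
  p=2, k=1
  p=6, k=2
  p=24, k=3
  p=120, k=4

Final answer: 120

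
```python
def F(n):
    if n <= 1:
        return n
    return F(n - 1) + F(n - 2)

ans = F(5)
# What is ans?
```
Call trace (a repeated sub-call is expanded the first time; later identical calls just restate its return value):
F(n=5)
  F(n=4)
    F(n=3)
      F(n=2)
        F(n=1)
        -> return 1
        F(n=0)
        -> return 0
      -> return 1
      F(n=1)
      -> return 1
    -> return 2
    F(n=2) -> return 1  (same call as traced above)
  -> return 3
  F(n=3) -> return 2  (same call as traced above)
-> return 5

Final answer: 5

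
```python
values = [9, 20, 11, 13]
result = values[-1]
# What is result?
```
Trace:
  values=[9, 20, 11, 13]
  values=[9, 20, 11, 13], result=13

Final answer: 13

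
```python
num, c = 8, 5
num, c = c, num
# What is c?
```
Trace:
  num=8, c=5
  num=5, c=8

Final answer: 8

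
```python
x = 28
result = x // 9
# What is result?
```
Trace:
  x=28
  x=28, result=3

Final answer: 3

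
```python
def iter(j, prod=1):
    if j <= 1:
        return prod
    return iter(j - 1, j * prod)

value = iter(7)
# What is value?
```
Call trace:
iter(j=7, prod=1)
  iter(j=6, prod=7)
    iter(j=5, prod=42)
      iter(j=4, prod=210)
        iter(j=3, prod=840)
          iter(j=2, prod=2520)
            iter(j=1, prod=5040)
            -> return 5040
          -> return 5040
        -> return 5040
      -> return 5040
    -> return 5040
  -> return 5040
-> return 5040

Final answer: 5040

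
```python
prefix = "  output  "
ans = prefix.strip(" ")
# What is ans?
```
Trace:
  prefix='  output  '
  prefix='  output  ', ans='output'

Final answer: 'output'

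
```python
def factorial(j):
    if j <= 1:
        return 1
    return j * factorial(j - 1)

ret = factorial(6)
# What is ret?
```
Call trace:
factorial(j=6)
  factorial(j=5)
    factorial(j=4)
      factorial(j=3)
        factorial(j=2)
          factorial(j=1)
          -> return 1
        -> return 2
      -> return 6
    -> return 24
  -> return 120
-> return 720

Final answer: 720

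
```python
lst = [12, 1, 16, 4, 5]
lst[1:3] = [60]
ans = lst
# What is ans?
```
Trace:
  lst=[12, 1, 16, 4, 5]
  lst=[12, 60, 4, 5]
  lst=[12, 60, 4, 5], ans=[12, 60, 4, 5]

Final answer: [12, 60, 4, 5]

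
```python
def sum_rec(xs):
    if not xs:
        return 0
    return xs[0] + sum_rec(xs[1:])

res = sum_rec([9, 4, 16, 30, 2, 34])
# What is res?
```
Call trace:
sum_rec(xs=[9, 4, 16, 30, 2, 34])
  sum_rec(xs=[4, 16, 30, 2, 34])
    sum_rec(xs=[16, 30, 2, 34])
      sum_rec(xs=[30, 2, 34])
        sum_rec(xs=[2, 34])
          sum_rec(xs=[34])
            sum_rec(xs=[])
            -> return 0
          -> return 34
        -> return 36
      -> return 66
    -> return 82
  -> return 86
-> return 95

Final answer: 95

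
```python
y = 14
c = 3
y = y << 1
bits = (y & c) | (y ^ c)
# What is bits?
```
Trace:
  y=14
  y=14, c=3
  y=28, c=3
  y=28, c=3, bits=31

Final answer: 31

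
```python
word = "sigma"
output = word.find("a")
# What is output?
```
Trace:
  word='sigma'
  word='sigma', output=4

Final answer: 4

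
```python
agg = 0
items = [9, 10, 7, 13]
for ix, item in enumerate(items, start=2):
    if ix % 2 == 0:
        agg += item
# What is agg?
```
Trace:
  agg=0
  agg=9, ix=2, item=9
  agg=9, ix=3, item=10
  agg=16, ix=4, item=7
  agg=16, ix=5, item=13

Final answer: 16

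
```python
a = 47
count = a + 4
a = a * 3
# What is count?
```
Trace:
  a=47
  a=47, count=51
  a=141, count=51

Final answer: 51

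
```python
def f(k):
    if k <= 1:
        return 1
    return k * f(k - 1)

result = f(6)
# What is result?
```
Call trace:
f(k=6)
  f(k=5)
    f(k=4)
      f(k=3)
        f(k=2)
          f(k=1)
          -> return 1
        -> return 2
      -> return 6
    -> return 24
  -> return 120
-> return 720

Final answer: 720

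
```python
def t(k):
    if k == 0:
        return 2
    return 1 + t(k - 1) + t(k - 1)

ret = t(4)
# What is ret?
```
Call trace (a repeated sub-call is expanded the first time; later identical calls just restate its return value):
t(k=4)
  t(k=3)
    t(k=2)
      t(k=1)
        t(k=0)
        -> return 2
        t(k=0)
        -> return 2
      -> return 5
      t(k=1) -> return 5  (same call as traced above)
    -> return 11
    t(k=2) -> return 11  (same call as traced above)
  -> return 23
  t(k=3) -> return 23  (same call as traced above)
-> return 47

Final answer: 47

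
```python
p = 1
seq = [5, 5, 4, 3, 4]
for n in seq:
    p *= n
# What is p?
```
Trace:
  p=1
  p=5, n=5
  p=25, n=5
  p=100, n=4
  p=300, n=3
  p=1200, n=4

Final answer: 1200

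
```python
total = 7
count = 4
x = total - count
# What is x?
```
Trace:
  total=7
  total=7, count=4
  total=7, count=4, x=3

Final answer: 3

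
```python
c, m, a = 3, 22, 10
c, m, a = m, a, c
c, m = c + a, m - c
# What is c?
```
Trace:
  c=3, m=22, a=10
  c=22, m=10, a=3
  c=25, m=-12, a=3

Final answer: 25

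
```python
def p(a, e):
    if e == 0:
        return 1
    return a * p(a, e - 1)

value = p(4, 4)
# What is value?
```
Call trace:
p(a=4, e=4)
  p(a=4, e=3)
    p(a=4, e=2)
      p(a=4, e=1)
        p(a=4, e=0)
        -> return 1
      -> return 4
    -> return 16
  -> return 64
-> return 256

Final answer: 256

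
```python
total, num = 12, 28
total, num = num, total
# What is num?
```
Trace:
  total=12, num=28
  total=28, num=12

Final answer: 12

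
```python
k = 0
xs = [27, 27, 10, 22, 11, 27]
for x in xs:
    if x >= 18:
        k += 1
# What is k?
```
Trace:
  k=0
  k=1, x=27
  k=2, x=27
  k=2, x=10
  k=3, x=22
  k=3, x=11
  k=4, x=27

Final answer: 4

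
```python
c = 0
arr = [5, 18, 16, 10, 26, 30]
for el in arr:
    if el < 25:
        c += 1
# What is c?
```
Trace:
  c=0
  c=1, el=5
  c=2, el=18
  c=3, el=16
  c=4, el=10
  c=4, el=26
  c=4, el=30

Final answer: 4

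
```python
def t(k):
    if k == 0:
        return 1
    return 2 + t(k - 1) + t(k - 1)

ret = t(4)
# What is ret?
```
Call trace (a repeated sub-call is expanded the first time; later identical calls just restate its return value):
t(k=4)
  t(k=3)
    t(k=2)
      t(k=1)
        t(k=0)
        -> return 1
        t(k=0)
        -> return 1
      -> return 4
      t(k=1) -> return 4  (same call as traced above)
    -> return 10
    t(k=2) -> return 10  (same call as traced above)
  -> return 22
  t(k=3) -> return 22  (same call as traced above)
-> return 46

Final answer: 46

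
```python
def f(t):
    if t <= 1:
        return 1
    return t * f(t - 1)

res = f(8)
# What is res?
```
Call trace:
f(t=8)
  f(t=7)
    f(t=6)
      f(t=5)
        f(t=4)
          f(t=3)
            f(t=2)
              f(t=1)
              -> return 1
            -> return 2
          -> return 6
        -> return 24
      -> return 120
    -> return 720
  -> return 5040
-> return 40320

Final answer: 40320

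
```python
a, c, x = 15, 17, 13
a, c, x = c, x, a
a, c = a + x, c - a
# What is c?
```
Trace:
  a=15, c=17, x=13
  a=17, c=13, x=15
  a=32, c=-4, x=15

Final answer: -4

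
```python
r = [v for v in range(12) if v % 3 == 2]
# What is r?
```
Trace:
  v=0
  v=1
  v=2
  v=3
  v=4
  v=5
  v=6
  v=7
  v=8
  v=9
  v=10
  v=11
  r=[2, 5, 8, 11]

Final answer: [2, 5, 8, 11]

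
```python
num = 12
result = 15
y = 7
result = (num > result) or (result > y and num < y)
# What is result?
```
Trace:
  num=12
  num=12, result=15
  num=12, result=15, y=7
  num=12, result=False, y=7

Final answer: False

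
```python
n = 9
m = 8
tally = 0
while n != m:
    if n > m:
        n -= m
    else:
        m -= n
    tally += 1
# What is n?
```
Trace:
  n=9
  n=9, m=8
  n=9, m=8, tally=0
  n=1, m=8, tally=1
  n=1, m=7, tally=2
  n=1, m=6, tally=3
  n=1, m=5, tally=4
  n=1, m=4, tally=5
  n=1, m=3, tally=6
  n=1, m=2, tally=7
  n=1, m=1, tally=8

Final answer: 1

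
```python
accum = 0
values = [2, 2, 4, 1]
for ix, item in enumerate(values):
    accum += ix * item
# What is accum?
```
Trace:
  accum=0
  accum=0, ix=0, item=2
  accum=2, ix=1, item=2
  accum=10, ix=2, item=4
  accum=13, ix=3, item=1

Final answer: 13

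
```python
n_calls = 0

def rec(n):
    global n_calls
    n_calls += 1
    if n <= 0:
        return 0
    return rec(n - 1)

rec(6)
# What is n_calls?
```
Call trace:
rec(n=6)
  rec(n=5)
    rec(n=4)
      rec(n=3)
        rec(n=2)
          rec(n=1)
            rec(n=0)
            -> return 0
          -> return 0
        -> return 0
      -> return 0
    -> return 0
  -> return 0
-> return 0

n_calls is incremented once per call. rec is entered once for each n = 6, 5, 4, 3, 2, 1, 0 (the n <= 0 call returns without recursing), i.e. 6 + 1 calls.
n_calls = 7

Final answer: 7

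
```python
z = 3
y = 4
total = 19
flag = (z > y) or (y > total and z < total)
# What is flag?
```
Trace:
  z=3
  z=3, y=4
  z=3, y=4, total=19
  z=3, y=4, total=19, flag=False

Final answer: False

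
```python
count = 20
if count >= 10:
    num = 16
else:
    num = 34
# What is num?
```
Trace:
  count=20
  count=20, num=16

Final answer: 16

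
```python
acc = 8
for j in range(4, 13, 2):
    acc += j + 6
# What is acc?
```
Trace:
  acc=8
  acc=18, j=4
  acc=30, j=6
  acc=44, j=8
  acc=60, j=10
  acc=78, j=12

Final answer: 78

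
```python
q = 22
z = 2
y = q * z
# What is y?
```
Trace:
  q=22
  q=22, z=2
  q=22, z=2, y=44

Final answer: 44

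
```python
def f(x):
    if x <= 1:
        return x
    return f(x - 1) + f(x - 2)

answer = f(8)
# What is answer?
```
Call trace (a repeated sub-call is expanded the first time; later identical calls just restate its return value):
f(x=8)
  f(x=7)
    f(x=6)
      f(x=5)
        f(x=4)
          f(x=3)
            f(x=2)
              f(x=1)
              -> return 1
              f(x=0)
              -> return 0
            -> return 1
            f(x=1)
            -> return 1
          -> return 2
          f(x=2) -> return 1  (same call as traced above)
        -> return 3
        f(x=3) -> return 2  (same call as traced above)
      -> return 5
      f(x=4) -> return 3  (same call as traced above)
    -> return 8
    f(x=5) -> return 5  (same call as traced above)
  -> return 13
  f(x=6) -> return 8  (same call as traced above)
-> return 21

Final answer: 21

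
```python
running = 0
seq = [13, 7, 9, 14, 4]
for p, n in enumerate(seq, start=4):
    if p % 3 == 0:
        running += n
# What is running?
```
Trace:
  running=0
  running=0, p=4, n=13
  running=0, p=5, n=7
  running=9, p=6, n=9
  running=9, p=7, n=14
  running=9, p=8, n=4

Final answer: 9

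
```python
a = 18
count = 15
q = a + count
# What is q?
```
Trace:
  a=18
  a=18, count=15
  a=18, count=15, q=33

Final answer: 33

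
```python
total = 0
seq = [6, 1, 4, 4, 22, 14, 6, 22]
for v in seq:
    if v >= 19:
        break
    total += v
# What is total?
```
Trace:
  total=0
  total=6, v=6
  total=7, v=1
  total=11, v=4
  total=15, v=4
  total=15, v=22

Final answer: 15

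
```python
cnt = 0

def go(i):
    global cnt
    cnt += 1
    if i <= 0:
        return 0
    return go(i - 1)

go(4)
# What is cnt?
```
Call trace:
go(i=4)
  go(i=3)
    go(i=2)
      go(i=1)
        go(i=0)
        -> return 0
      -> return 0
    -> return 0
  -> return 0
-> return 0

cnt is incremented once per call. go is entered once for each i = 4, 3, 2, 1, 0 (the i <= 0 call returns without recursing), i.e. 4 + 1 calls.
cnt = 5

Final answer: 5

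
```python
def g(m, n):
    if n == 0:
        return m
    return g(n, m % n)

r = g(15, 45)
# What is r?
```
Call trace:
g(m=15, n=45)
  g(m=45, n=15)
    g(m=15, n=0)
    -> return 15
  -> return 15
-> return 15

Final answer: 15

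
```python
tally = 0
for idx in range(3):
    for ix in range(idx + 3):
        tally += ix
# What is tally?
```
Trace:
  tally=0
  tally=0, idx=0, ix=0
  tally=1, idx=0, ix=1
  tally=3, idx=0, ix=2
  tally=3, idx=1, ix=0
  tally=4, idx=1, ix=1
  tally=6, idx=1, ix=2
  tally=9, idx=1, ix=3
  tally=9, idx=2, ix=0
  tally=10, idx=2, ix=1
  tally=12, idx=2, ix=2
  tally=15, idx=2, ix=3
  tally=19, idx=2, ix=4

Final answer: 19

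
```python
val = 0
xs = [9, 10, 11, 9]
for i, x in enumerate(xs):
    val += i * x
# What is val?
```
Trace:
  val=0
  val=0, i=0, x=9
  val=10, i=1, x=10
  val=32, i=2, x=11
  val=59, i=3, x=9

Final answer: 59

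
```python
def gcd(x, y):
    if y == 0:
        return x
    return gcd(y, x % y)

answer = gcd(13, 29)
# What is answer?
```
Call trace:
gcd(x=13, y=29)
  gcd(x=29, y=13)
    gcd(x=13, y=3)
      gcd(x=3, y=1)
        gcd(x=1, y=0)
        -> return 1
      -> return 1
    -> return 1
  -> return 1
-> return 1

Final answer: 1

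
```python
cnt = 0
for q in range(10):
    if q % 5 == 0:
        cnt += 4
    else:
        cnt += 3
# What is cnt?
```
Trace:
  cnt=0
  cnt=4, q=0
  cnt=7, q=1
  cnt=10, q=2
  cnt=13, q=3
  cnt=16, q=4
  cnt=20, q=5
  cnt=23, q=6
  cnt=26, q=7
  cnt=29, q=8
  cnt=32, q=9

Final answer: 32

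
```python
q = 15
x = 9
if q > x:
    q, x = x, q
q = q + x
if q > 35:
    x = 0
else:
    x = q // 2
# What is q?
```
Trace:
  q=15
  q=15, x=9
  q=9, x=15
  q=24, x=15
  q=24, x=12

Final answer: 24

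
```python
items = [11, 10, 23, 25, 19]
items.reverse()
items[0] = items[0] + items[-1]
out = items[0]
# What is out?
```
Trace:
  items=[11, 10, 23, 25, 19]
  items=[19, 25, 23, 10, 11]
  items=[30, 25, 23, 10, 11]
  items=[30, 25, 23, 10, 11], out=30

Final answer: 30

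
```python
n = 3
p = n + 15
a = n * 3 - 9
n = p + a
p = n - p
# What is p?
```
Trace:
  n=3
  n=3, p=18
  n=3, p=18, a=0
  n=18, p=18, a=0
  n=18, p=0, a=0

Final answer: 0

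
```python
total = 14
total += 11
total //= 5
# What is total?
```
Trace:
  total=14
  total=25
  total=5

Final answer: 5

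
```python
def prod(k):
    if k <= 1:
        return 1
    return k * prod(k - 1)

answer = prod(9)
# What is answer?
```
Call trace:
prod(k=9)
  prod(k=8)
    prod(k=7)
      prod(k=6)
        prod(k=5)
          prod(k=4)
            prod(k=3)
              prod(k=2)
                prod(k=1)
                -> return 1
              -> return 2
            -> return 6
          -> return 24
        -> return 120
      -> return 720
    -> return 5040
  -> return 40320
-> return 362880

Final answer: 362880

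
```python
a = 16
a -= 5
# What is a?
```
Trace:
  a=16
  a=11

Final answer: 11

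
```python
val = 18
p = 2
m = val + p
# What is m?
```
Trace:
  val=18
  val=18, p=2
  val=18, p=2, m=20

Final answer: 20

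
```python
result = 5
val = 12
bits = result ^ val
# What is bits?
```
Trace:
  result=5
  result=5, val=12
  result=5, val=12, bits=9

Final answer: 9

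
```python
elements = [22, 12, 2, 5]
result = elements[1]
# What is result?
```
Trace:
  elements=[22, 12, 2, 5]
  elements=[22, 12, 2, 5], result=12

Final answer: 12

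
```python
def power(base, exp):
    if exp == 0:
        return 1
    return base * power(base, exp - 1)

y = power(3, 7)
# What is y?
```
Call trace:
power(base=3, exp=7)
  power(base=3, exp=6)
    power(base=3, exp=5)
      power(base=3, exp=4)
        power(base=3, exp=3)
          power(base=3, exp=2)
            power(base=3, exp=1)
              power(base=3, exp=0)
              -> return 1
            -> return 3
          -> return 9
        -> return 27
      -> return 81
    -> return 243
  -> return 729
-> return 2187

Final answer: 2187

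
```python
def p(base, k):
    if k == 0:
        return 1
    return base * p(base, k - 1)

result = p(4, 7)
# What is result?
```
Call trace:
p(base=4, k=7)
  p(base=4, k=6)
    p(base=4, k=5)
      p(base=4, k=4)
        p(base=4, k=3)
          p(base=4, k=2)
            p(base=4, k=1)
              p(base=4, k=0)
              -> return 1
            -> return 4
          -> return 16
        -> return 64
      -> return 256
    -> return 1024
  -> return 4096
-> return 16384

Final answer: 16384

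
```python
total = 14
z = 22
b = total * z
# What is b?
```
Trace:
  total=14
  total=14, z=22
  total=14, z=22, b=308

Final answer: 308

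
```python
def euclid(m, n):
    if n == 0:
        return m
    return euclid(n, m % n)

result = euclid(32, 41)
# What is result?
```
Call trace:
euclid(m=32, n=41)
  euclid(m=41, n=32)
    euclid(m=32, n=9)
      euclid(m=9, n=5)
        euclid(m=5, n=4)
          euclid(m=4, n=1)
            euclid(m=1, n=0)
            -> return 1
          -> return 1
        -> return 1
      -> return 1
    -> return 1
  -> return 1
-> return 1

Final answer: 1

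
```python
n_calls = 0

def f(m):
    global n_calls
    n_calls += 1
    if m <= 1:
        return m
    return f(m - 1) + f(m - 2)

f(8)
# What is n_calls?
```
Call trace (a repeated sub-call is expanded the first time; later identical calls just restate its return value):
f(m=8)
  f(m=7)
    f(m=6)
      f(m=5)
        f(m=4)
          f(m=3)
            f(m=2)
              f(m=1)
              -> return 1
              f(m=0)
              -> return 0
            -> return 1
            f(m=1)
            -> return 1
          -> return 2
          f(m=2) -> return 1  (same call as traced above)
        -> return 3
        f(m=3) -> return 2  (same call as traced above)
      -> return 5
      f(m=4) -> return 3  (same call as traced above)
    -> return 8
    f(m=5) -> return 5  (same call as traced above)
  -> return 13
  f(m=6) -> return 8  (same call as traced above)
-> return 21

n_calls is incremented once per call, so count the calls in each subtree. Let C(m) = number of calls made by f(m).
C(0) = C(1) = 1 (base case, no recursion); C(m) = 1 + C(m - 1) + C(m - 2) otherwise.
C(2) = 1 + C(1) + C(0) = 1 + 1 + 1 = 3
C(3) = 1 + C(2) + C(1) = 1 + 3 + 1 = 5
C(4) = 1 + C(3) + C(2) = 1 + 5 + 3 = 9
C(5) = 1 + C(4) + C(3) = 1 + 9 + 5 = 15
C(6) = 1 + C(5) + C(4) = 1 + 15 + 9 = 25
C(7) = 1 + C(6) + C(5) = 1 + 25 + 15 = 41
C(8) = 1 + C(7) + C(6) = 1 + 41 + 25 = 67
n_calls = C(8) = 67

Final answer: 67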